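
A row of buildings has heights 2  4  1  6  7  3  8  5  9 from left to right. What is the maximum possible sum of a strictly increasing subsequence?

Let S[i] be the best sum of a strictly increasing subsequence ending at i:
i:      1  2  3  4  5  6  7  8  9
a[i]:   2  4  1  6  7  3  8  5  9
S:      2  6  1 12 19  5 27 11 36
Maximum is 36 (e.g. 2 + 4 + 6 + 7 + 8 + 9).

36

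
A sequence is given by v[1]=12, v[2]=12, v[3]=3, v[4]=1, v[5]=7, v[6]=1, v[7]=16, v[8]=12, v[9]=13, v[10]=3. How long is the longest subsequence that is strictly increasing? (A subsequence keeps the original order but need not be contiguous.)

Let dp[i] be the length of the longest such subsequence ending at index i:
i:      1  2  3  4  5  6  7  8  9 10
v[i]:  12 12  3  1  7  1 16 12 13  3
dp:     1  1  1  1  2  1  3  3  4  2
Maximum dp value is 4.

4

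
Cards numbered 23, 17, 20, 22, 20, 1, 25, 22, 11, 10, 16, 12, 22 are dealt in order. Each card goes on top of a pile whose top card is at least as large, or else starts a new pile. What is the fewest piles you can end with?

4

Place each on the leftmost legal pile:
23 → new pile 1 (tops now [23])
17 → pile 1 (tops now [17])
20 → new pile 2 (tops now [17, 20])
22 → new pile 3 (tops now [17, 20, 22])
20 → pile 2 (tops now [17, 20, 22])
1 → pile 1 (tops now [1, 20, 22])
25 → new pile 4 (tops now [1, 20, 22, 25])
22 → pile 3 (tops now [1, 20, 22, 25])
11 → pile 2 (tops now [1, 11, 22, 25])
10 → pile 2 (tops now [1, 10, 22, 25])
16 → pile 3 (tops now [1, 10, 16, 25])
12 → pile 3 (tops now [1, 10, 12, 25])
22 → pile 4 (tops now [1, 10, 12, 22])
Four piles.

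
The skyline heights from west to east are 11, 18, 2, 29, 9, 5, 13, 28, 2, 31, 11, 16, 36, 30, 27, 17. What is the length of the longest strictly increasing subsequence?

Track the smallest tail for each achievable length (strict):
11 → extends → [11]
18 → extends → [11, 18]
2 → replaces 11 → [2, 18]
29 → extends → [2, 18, 29]
9 → replaces 18 → [2, 9, 29]
5 → replaces 9 → [2, 5, 29]
13 → replaces 29 → [2, 5, 13]
28 → extends → [2, 5, 13, 28]
2 → already a tail → [2, 5, 13, 28]
31 → extends → [2, 5, 13, 28, 31]
11 → replaces 13 → [2, 5, 11, 28, 31]
16 → replaces 28 → [2, 5, 11, 16, 31]
36 → extends → [2, 5, 11, 16, 31, 36]
30 → replaces 31 → [2, 5, 11, 16, 30, 36]
27 → replaces 30 → [2, 5, 11, 16, 27, 36]
17 → replaces 27 → [2, 5, 11, 16, 17, 36]
Six tails, so the longest strictly increasing subsequence has length 6 (e.g. 2, 9, 13, 28, 31, 36).

6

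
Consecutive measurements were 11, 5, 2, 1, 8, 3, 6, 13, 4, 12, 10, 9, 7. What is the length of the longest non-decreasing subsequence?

Let dp[i] be the length of the longest such subsequence ending at index i:
i:      1  2  3  4  5  6  7  8  9 10 11 12 13
a[i]:  11  5  2  1  8  3  6 13  4 12 10  9  7
dp:     1  1  1  1  2  2  3  4  3  4  4  4  4
Maximum dp value is 4.

4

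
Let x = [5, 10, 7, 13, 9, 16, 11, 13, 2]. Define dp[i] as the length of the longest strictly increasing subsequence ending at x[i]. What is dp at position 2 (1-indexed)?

2

dp[i] = 1 + max{dp[j] : j<i, x[j]<x[i]} (or 1 if no such j):
i:      1  2  3  4  5  6  7  8  9
x[i]:   5 10  7 13  9 16 11 13  2
dp:     1  2  2  3  3  4  4  5  1
At index 2 the value is 2.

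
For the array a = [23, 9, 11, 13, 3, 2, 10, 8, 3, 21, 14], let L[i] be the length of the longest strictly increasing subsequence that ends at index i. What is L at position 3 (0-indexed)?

3

dp[i] = 1 + max{dp[j] : j<i, a[j]<a[i]} (or 1 if no such j):
i:      0  1  2  3  4  5  6  7  8  9 10
a[i]:  23  9 11 13  3  2 10  8  3 21 14
dp:     1  1  2  3  1  1  2  2  2  4  4
At index 3 the value is 3.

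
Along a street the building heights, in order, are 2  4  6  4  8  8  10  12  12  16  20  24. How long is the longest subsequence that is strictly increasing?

Track the smallest tail for each achievable length (strict):
2 → extends → [2]
4 → extends → [2, 4]
6 → extends → [2, 4, 6]
4 → already a tail → [2, 4, 6]
8 → extends → [2, 4, 6, 8]
8 → already a tail → [2, 4, 6, 8]
10 → extends → [2, 4, 6, 8, 10]
12 → extends → [2, 4, 6, 8, 10, 12]
12 → already a tail → [2, 4, 6, 8, 10, 12]
16 → extends → [2, 4, 6, 8, 10, 12, 16]
20 → extends → [2, 4, 6, 8, 10, 12, 16, 20]
24 → extends → [2, 4, 6, 8, 10, 12, 16, 20, 24]
Nine tails, so the longest strictly increasing subsequence has length 9 (e.g. 2, 4, 6, 8, 10, 12, 16, 20, 24).

9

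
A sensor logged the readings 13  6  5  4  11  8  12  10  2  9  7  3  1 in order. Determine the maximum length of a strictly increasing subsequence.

3

Track the smallest tail for each achievable length (strict):
13 → extends → [13]
6 → replaces 13 → [6]
5 → replaces 6 → [5]
4 → replaces 5 → [4]
11 → extends → [4, 11]
8 → replaces 11 → [4, 8]
12 → extends → [4, 8, 12]
10 → replaces 12 → [4, 8, 10]
2 → replaces 4 → [2, 8, 10]
9 → replaces 10 → [2, 8, 9]
7 → replaces 8 → [2, 7, 9]
3 → replaces 7 → [2, 3, 9]
1 → replaces 2 → [1, 3, 9]
Three tails, so the longest strictly increasing subsequence has length 3 (e.g. 6, 11, 12).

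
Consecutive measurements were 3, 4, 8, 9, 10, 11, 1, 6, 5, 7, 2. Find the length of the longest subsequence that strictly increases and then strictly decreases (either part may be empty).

9

inc[i] = longest strictly increasing subsequence ending at i; dec[i] = longest strictly decreasing subsequence starting at i:
i:      1  2  3  4  5  6  7  8  9 10 11
a[i]:   3  4  8  9 10 11  1  6  5  7  2
inc:    1  2  3  4  5  6  1  3  3  4  2
dec:    2  2  4  4  4  4  1  3  2  2  1
Best peak at i=6 (value 11): inc=6, dec=4, length 6+4−1 = 9.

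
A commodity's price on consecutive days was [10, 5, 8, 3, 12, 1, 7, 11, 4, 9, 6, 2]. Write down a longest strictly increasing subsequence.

5, 8, 12

Patience tails give the LIS length; then backtrack through the dp parents:
10 → extends → [10]
5 → replaces 10 → [5]
8 → extends → [5, 8]
3 → replaces 5 → [3, 8]
12 → extends → [3, 8, 12]
1 → replaces 3 → [1, 8, 12]
7 → replaces 8 → [1, 7, 12]
11 → replaces 12 → [1, 7, 11]
4 → replaces 7 → [1, 4, 11]
9 → replaces 11 → [1, 4, 9]
6 → replaces 9 → [1, 4, 6]
2 → replaces 4 → [1, 2, 6]
Length 3; one witness is 5, 8, 12.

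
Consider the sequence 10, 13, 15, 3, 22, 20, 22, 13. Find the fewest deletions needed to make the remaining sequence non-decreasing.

Fewest deletions = n − (longest non-decreasing subsequence).
i:      1  2  3  4  5  6  7  8
a[i]:  10 13 15  3 22 20 22 13
dp:     1  2  3  1  4  4  5  3
max dp = 5, so deletions = 8 − 5 = 3.

3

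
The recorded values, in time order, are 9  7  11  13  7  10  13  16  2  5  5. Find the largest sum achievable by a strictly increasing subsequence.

Let S[i] be the best sum of a strictly increasing subsequence ending at i:
i:      1  2  3  4  5  6  7  8  9 10 11
a[i]:   9  7 11 13  7 10 13 16  2  5  5
S:      9  7 20 33  7 19 33 49  2  7  7
Maximum is 49 (e.g. 9 + 11 + 13 + 16).

49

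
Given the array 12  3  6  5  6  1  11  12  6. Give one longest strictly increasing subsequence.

3, 5, 6, 11, 12

Patience tails give the LIS length; then backtrack through the dp parents:
12 → extends → [12]
3 → replaces 12 → [3]
6 → extends → [3, 6]
5 → replaces 6 → [3, 5]
6 → extends → [3, 5, 6]
1 → replaces 3 → [1, 5, 6]
11 → extends → [1, 5, 6, 11]
12 → extends → [1, 5, 6, 11, 12]
6 → already a tail → [1, 5, 6, 11, 12]
Length 5; one witness is 3, 5, 6, 11, 12.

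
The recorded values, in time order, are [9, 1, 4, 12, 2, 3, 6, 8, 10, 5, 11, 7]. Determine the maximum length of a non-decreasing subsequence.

7

Track the smallest tail for each achievable length (allowing ties):
9 → extends → [9]
1 → replaces 9 → [1]
4 → extends → [1, 4]
12 → extends → [1, 4, 12]
2 → replaces 4 → [1, 2, 12]
3 → replaces 12 → [1, 2, 3]
6 → extends → [1, 2, 3, 6]
8 → extends → [1, 2, 3, 6, 8]
10 → extends → [1, 2, 3, 6, 8, 10]
5 → replaces 6 → [1, 2, 3, 5, 8, 10]
11 → extends → [1, 2, 3, 5, 8, 10, 11]
7 → replaces 8 → [1, 2, 3, 5, 7, 10, 11]
Seven tails, so the longest non-decreasing subsequence has length 7 (e.g. 1, 2, 3, 6, 8, 10, 11).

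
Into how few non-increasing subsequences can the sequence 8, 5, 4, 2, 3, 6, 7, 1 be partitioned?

The minimum number of non-increasing subsequences covering a sequence equals the length of its longest strictly increasing subsequence.
LIS length is 4 (e.g. 2, 3, 6, 7), so 4 piles are needed.

4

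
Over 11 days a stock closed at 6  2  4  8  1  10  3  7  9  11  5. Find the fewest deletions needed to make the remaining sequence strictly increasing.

Fewest deletions = n − (longest strictly increasing subsequence).
i:      1  2  3  4  5  6  7  8  9 10 11
a[i]:   6  2  4  8  1 10  3  7  9 11  5
dp:     1  1  2  3  1  4  2  3  4  5  3
max dp = 5, so deletions = 11 − 5 = 6.

6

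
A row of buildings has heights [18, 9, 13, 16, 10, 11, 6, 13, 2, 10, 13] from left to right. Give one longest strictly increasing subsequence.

9, 10, 11, 13

Patience tails give the LIS length; then backtrack through the dp parents:
18 → extends → [18]
9 → replaces 18 → [9]
13 → extends → [9, 13]
16 → extends → [9, 13, 16]
10 → replaces 13 → [9, 10, 16]
11 → replaces 16 → [9, 10, 11]
6 → replaces 9 → [6, 10, 11]
13 → extends → [6, 10, 11, 13]
2 → replaces 6 → [2, 10, 11, 13]
10 → already a tail → [2, 10, 11, 13]
13 → already a tail → [2, 10, 11, 13]
Length 4; one witness is 9, 10, 11, 13.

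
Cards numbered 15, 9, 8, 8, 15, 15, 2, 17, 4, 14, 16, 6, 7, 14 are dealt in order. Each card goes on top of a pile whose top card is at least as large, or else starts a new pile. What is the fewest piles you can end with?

Place each on the leftmost legal pile:
15 → new pile 1 (tops now [15])
9 → pile 1 (tops now [9])
8 → pile 1 (tops now [8])
8 → pile 1 (tops now [8])
15 → new pile 2 (tops now [8, 15])
15 → pile 2 (tops now [8, 15])
2 → pile 1 (tops now [2, 15])
17 → new pile 3 (tops now [2, 15, 17])
4 → pile 2 (tops now [2, 4, 17])
14 → pile 3 (tops now [2, 4, 14])
16 → new pile 4 (tops now [2, 4, 14, 16])
6 → pile 3 (tops now [2, 4, 6, 16])
7 → pile 4 (tops now [2, 4, 6, 7])
14 → new pile 5 (tops now [2, 4, 6, 7, 14])
Five piles.

5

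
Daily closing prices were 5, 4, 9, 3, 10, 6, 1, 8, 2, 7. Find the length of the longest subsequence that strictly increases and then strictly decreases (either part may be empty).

5

inc[i] = longest strictly increasing subsequence ending at i; dec[i] = longest strictly decreasing subsequence starting at i:
i:      1  2  3  4  5  6  7  8  9 10
a[i]:   5  4  9  3 10  6  1  8  2  7
inc:    1  1  2  1  3  2  1  3  2  3
dec:    4  3  3  2  3  2  1  2  1  1
Best peak at i=5 (value 10): inc=3, dec=3, length 3+3−1 = 5.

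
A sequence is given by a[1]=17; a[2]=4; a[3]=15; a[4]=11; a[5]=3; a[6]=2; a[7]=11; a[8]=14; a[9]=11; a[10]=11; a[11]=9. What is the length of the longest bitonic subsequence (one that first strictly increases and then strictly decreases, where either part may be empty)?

inc[i] = longest strictly increasing subsequence ending at i; dec[i] = longest strictly decreasing subsequence starting at i:
i:      1  2  3  4  5  6  7  8  9 10 11
a[i]:  17  4 15 11  3  2 11 14 11 11  9
inc:    1  1  2  2  1  1  2  3  2  2  2
dec:    5  3  4  3  2  1  2  3  2  2  1
Best peak at i=1 (value 17): inc=1, dec=5, length 1+5−1 = 5.

5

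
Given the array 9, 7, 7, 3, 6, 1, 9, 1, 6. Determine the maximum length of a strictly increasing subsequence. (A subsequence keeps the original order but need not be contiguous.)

Let dp[i] be the length of the longest such subsequence ending at index i:
i:     1 2 3 4 5 6 7 8 9
a[i]:  9 7 7 3 6 1 9 1 6
dp:    1 1 1 1 2 1 3 1 2
Maximum dp value is 3.

3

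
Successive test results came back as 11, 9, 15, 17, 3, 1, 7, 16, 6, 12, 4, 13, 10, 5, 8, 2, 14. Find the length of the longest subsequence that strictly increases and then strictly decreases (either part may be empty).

inc[i] = longest strictly increasing subsequence ending at i; dec[i] = longest strictly decreasing subsequence starting at i:
i:      1  2  3  4  5  6  7  8  9 10 11 12 13 14 15 16 17
a[i]:  11  9 15 17  3  1  7 16  6 12  4 13 10  5  8  2 14
inc:    1  1  2  3  1  1  2  3  2  3  2  4  3  3  4  2  5
dec:    6  5  5  6  2  1  4  5  3  4  2  4  3  2  2  1  1
Best peak at i=4 (value 17): inc=3, dec=6, length 3+6−1 = 8.

8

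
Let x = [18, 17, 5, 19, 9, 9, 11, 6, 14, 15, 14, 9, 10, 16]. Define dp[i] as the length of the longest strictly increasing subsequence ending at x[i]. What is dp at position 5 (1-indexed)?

2

dp[i] = 1 + max{dp[j] : j<i, x[j]<x[i]} (or 1 if no such j):
i:      1  2  3  4  5  6  7  8  9 10 11 12 13 14
x[i]:  18 17  5 19  9  9 11  6 14 15 14  9 10 16
dp:     1  1  1  2  2  2  3  2  4  5  4  3  4  6
At index 5 the value is 2.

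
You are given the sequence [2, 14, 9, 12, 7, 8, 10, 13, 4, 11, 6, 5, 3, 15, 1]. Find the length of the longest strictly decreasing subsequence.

Let dp[i] be the longest strictly decreasing subsequence ending at i:
i:      1  2  3  4  5  6  7  8  9 10 11 12 13 14 15
a[i]:   2 14  9 12  7  8 10 13  4 11  6  5  3 15  1
dp:     1  1  2  2  3  3  3  2  4  3  4  5  6  1  7
Maximum is 7.

7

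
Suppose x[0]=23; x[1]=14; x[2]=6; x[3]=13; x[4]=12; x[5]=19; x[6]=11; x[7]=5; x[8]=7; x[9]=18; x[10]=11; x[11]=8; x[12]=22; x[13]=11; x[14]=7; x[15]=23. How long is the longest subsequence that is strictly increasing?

Track the smallest tail for each achievable length (strict):
23 → extends → [23]
14 → replaces 23 → [14]
6 → replaces 14 → [6]
13 → extends → [6, 13]
12 → replaces 13 → [6, 12]
19 → extends → [6, 12, 19]
11 → replaces 12 → [6, 11, 19]
5 → replaces 6 → [5, 11, 19]
7 → replaces 11 → [5, 7, 19]
18 → replaces 19 → [5, 7, 18]
11 → replaces 18 → [5, 7, 11]
8 → replaces 11 → [5, 7, 8]
22 → extends → [5, 7, 8, 22]
11 → replaces 22 → [5, 7, 8, 11]
7 → already a tail → [5, 7, 8, 11]
23 → extends → [5, 7, 8, 11, 23]
Five tails, so the longest strictly increasing subsequence has length 5 (e.g. 6, 13, 19, 22, 23).

5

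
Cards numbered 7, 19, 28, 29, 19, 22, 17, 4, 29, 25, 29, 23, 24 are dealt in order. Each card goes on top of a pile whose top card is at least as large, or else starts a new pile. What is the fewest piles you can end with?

5

The minimum number of non-increasing subsequences covering a sequence equals the length of its longest strictly increasing subsequence.
LIS length is 5 (e.g. 7, 19, 22, 25, 29), so 5 piles are needed.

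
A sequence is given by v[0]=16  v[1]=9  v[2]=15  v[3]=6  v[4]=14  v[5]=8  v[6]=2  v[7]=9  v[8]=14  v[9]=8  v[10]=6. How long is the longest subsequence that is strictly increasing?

4

Track the smallest tail for each achievable length (strict):
16 → extends → [16]
9 → replaces 16 → [9]
15 → extends → [9, 15]
6 → replaces 9 → [6, 15]
14 → replaces 15 → [6, 14]
8 → replaces 14 → [6, 8]
2 → replaces 6 → [2, 8]
9 → extends → [2, 8, 9]
14 → extends → [2, 8, 9, 14]
8 → already a tail → [2, 8, 9, 14]
6 → replaces 8 → [2, 6, 9, 14]
Four tails, so the longest strictly increasing subsequence has length 4 (e.g. 6, 8, 9, 14).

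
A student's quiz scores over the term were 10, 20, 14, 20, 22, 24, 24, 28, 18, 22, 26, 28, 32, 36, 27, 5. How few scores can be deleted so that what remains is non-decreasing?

Fewest deletions = n − (longest non-decreasing subsequence).
Patience tails:
10 → extends → [10]
20 → extends → [10, 20]
14 → replaces 20 → [10, 14]
20 → extends → [10, 14, 20]
22 → extends → [10, 14, 20, 22]
24 → extends → [10, 14, 20, 22, 24]
24 → extends → [10, 14, 20, 22, 24, 24]
28 → extends → [10, 14, 20, 22, 24, 24, 28]
18 → replaces 20 → [10, 14, 18, 22, 24, 24, 28]
22 → replaces 24 → [10, 14, 18, 22, 22, 24, 28]
26 → replaces 28 → [10, 14, 18, 22, 22, 24, 26]
28 → extends → [10, 14, 18, 22, 22, 24, 26, 28]
32 → extends → [10, 14, 18, 22, 22, 24, 26, 28, 32]
36 → extends → [10, 14, 18, 22, 22, 24, 26, 28, 32, 36]
27 → replaces 28 → [10, 14, 18, 22, 22, 24, 26, 27, 32, 36]
5 → replaces 10 → [5, 14, 18, 22, 22, 24, 26, 27, 32, 36]
Longest non-decreasing subsequence has length 10, so deletions = 16 − 10 = 6.

6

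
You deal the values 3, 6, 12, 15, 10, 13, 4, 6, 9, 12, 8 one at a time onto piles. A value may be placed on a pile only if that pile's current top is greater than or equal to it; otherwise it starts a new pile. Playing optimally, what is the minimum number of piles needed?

5

Place each on the leftmost legal pile:
3 → new pile 1 (tops now [3])
6 → new pile 2 (tops now [3, 6])
12 → new pile 3 (tops now [3, 6, 12])
15 → new pile 4 (tops now [3, 6, 12, 15])
10 → pile 3 (tops now [3, 6, 10, 15])
13 → pile 4 (tops now [3, 6, 10, 13])
4 → pile 2 (tops now [3, 4, 10, 13])
6 → pile 3 (tops now [3, 4, 6, 13])
9 → pile 4 (tops now [3, 4, 6, 9])
12 → new pile 5 (tops now [3, 4, 6, 9, 12])
8 → pile 4 (tops now [3, 4, 6, 8, 12])
Five piles.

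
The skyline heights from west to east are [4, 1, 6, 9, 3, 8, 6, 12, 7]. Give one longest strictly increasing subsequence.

4, 6, 9, 12

Patience tails give the LIS length; then backtrack through the dp parents:
4 → extends → [4]
1 → replaces 4 → [1]
6 → extends → [1, 6]
9 → extends → [1, 6, 9]
3 → replaces 6 → [1, 3, 9]
8 → replaces 9 → [1, 3, 8]
6 → replaces 8 → [1, 3, 6]
12 → extends → [1, 3, 6, 12]
7 → replaces 12 → [1, 3, 6, 7]
Length 4; one witness is 4, 6, 9, 12.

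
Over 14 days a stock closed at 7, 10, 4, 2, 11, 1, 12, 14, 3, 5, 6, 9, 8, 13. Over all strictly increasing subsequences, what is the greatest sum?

Let S[i] be the best sum of a strictly increasing subsequence ending at i:
i:      1  2  3  4  5  6  7  8  9 10 11 12 13 14
a[i]:   7 10  4  2 11  1 12 14  3  5  6  9  8 13
S:      7 17  4  2 28  1 40 54  5 10 16 25 24 53
Maximum is 54 (e.g. 7 + 10 + 11 + 12 + 14).

54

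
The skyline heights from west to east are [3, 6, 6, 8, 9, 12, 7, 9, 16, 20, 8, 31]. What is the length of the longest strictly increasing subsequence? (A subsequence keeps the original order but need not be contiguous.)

Track the smallest tail for each achievable length (strict):
3 → extends → [3]
6 → extends → [3, 6]
6 → already a tail → [3, 6]
8 → extends → [3, 6, 8]
9 → extends → [3, 6, 8, 9]
12 → extends → [3, 6, 8, 9, 12]
7 → replaces 8 → [3, 6, 7, 9, 12]
9 → already a tail → [3, 6, 7, 9, 12]
16 → extends → [3, 6, 7, 9, 12, 16]
20 → extends → [3, 6, 7, 9, 12, 16, 20]
8 → replaces 9 → [3, 6, 7, 8, 12, 16, 20]
31 → extends → [3, 6, 7, 8, 12, 16, 20, 31]
Eight tails, so the longest strictly increasing subsequence has length 8 (e.g. 3, 6, 8, 9, 12, 16, 20, 31).

8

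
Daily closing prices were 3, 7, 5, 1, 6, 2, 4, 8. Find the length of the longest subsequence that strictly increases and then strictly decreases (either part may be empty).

inc[i] = longest strictly increasing subsequence ending at i; dec[i] = longest strictly decreasing subsequence starting at i:
i:     1 2 3 4 5 6 7 8
a[i]:  3 7 5 1 6 2 4 8
inc:   1 2 2 1 3 2 3 4
dec:   2 3 2 1 2 1 1 1
Best peak at i=2 (value 7): inc=2, dec=3, length 2+3−1 = 4.

4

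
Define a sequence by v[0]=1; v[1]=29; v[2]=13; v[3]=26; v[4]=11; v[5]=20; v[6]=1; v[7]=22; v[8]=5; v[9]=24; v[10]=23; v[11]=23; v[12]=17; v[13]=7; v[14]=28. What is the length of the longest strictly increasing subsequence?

Track the smallest tail for each achievable length (strict):
1 → extends → [1]
29 → extends → [1, 29]
13 → replaces 29 → [1, 13]
26 → extends → [1, 13, 26]
11 → replaces 13 → [1, 11, 26]
20 → replaces 26 → [1, 11, 20]
1 → already a tail → [1, 11, 20]
22 → extends → [1, 11, 20, 22]
5 → replaces 11 → [1, 5, 20, 22]
24 → extends → [1, 5, 20, 22, 24]
23 → replaces 24 → [1, 5, 20, 22, 23]
23 → already a tail → [1, 5, 20, 22, 23]
17 → replaces 20 → [1, 5, 17, 22, 23]
7 → replaces 17 → [1, 5, 7, 22, 23]
28 → extends → [1, 5, 7, 22, 23, 28]
Six tails, so the longest strictly increasing subsequence has length 6 (e.g. 1, 13, 20, 22, 24, 28).

6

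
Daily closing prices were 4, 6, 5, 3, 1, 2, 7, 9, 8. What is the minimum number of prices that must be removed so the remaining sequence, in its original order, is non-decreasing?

Fewest deletions = n − (longest non-decreasing subsequence).
Patience tails:
4 → extends → [4]
6 → extends → [4, 6]
5 → replaces 6 → [4, 5]
3 → replaces 4 → [3, 5]
1 → replaces 3 → [1, 5]
2 → replaces 5 → [1, 2]
7 → extends → [1, 2, 7]
9 → extends → [1, 2, 7, 9]
8 → replaces 9 → [1, 2, 7, 8]
Longest non-decreasing subsequence has length 4, so deletions = 9 − 4 = 5.

5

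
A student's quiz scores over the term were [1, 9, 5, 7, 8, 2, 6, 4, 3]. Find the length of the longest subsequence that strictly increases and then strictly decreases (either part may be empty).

7

inc[i] = longest strictly increasing subsequence ending at i; dec[i] = longest strictly decreasing subsequence starting at i:
i:     1 2 3 4 5 6 7 8 9
a[i]:  1 9 5 7 8 2 6 4 3
inc:   1 2 2 3 4 2 3 3 3
dec:   1 5 3 4 4 1 3 2 1
Best peak at i=5 (value 8): inc=4, dec=4, length 4+4−1 = 7.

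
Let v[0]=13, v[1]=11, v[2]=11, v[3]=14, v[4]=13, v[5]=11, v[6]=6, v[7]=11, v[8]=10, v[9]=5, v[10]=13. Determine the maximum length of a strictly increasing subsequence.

3

Track the smallest tail for each achievable length (strict):
13 → extends → [13]
11 → replaces 13 → [11]
11 → already a tail → [11]
14 → extends → [11, 14]
13 → replaces 14 → [11, 13]
11 → already a tail → [11, 13]
6 → replaces 11 → [6, 13]
11 → replaces 13 → [6, 11]
10 → replaces 11 → [6, 10]
5 → replaces 6 → [5, 10]
13 → extends → [5, 10, 13]
Three tails, so the longest strictly increasing subsequence has length 3 (e.g. 6, 11, 13).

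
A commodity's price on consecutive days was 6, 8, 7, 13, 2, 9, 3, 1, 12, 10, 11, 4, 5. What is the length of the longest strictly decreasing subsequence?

Let dp[i] be the longest strictly decreasing subsequence ending at i:
i:      1  2  3  4  5  6  7  8  9 10 11 12 13
a[i]:   6  8  7 13  2  9  3  1 12 10 11  4  5
dp:     1  1  2  1  3  2  3  4  2  3  3  4  4
Maximum is 4.

4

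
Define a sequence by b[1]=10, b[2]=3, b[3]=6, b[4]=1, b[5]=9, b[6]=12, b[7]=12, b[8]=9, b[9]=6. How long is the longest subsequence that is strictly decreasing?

3

Let dp[i] be the longest strictly decreasing subsequence ending at i:
i:      1  2  3  4  5  6  7  8  9
b[i]:  10  3  6  1  9 12 12  9  6
dp:     1  2  2  3  2  1  1  2  3
Maximum is 3.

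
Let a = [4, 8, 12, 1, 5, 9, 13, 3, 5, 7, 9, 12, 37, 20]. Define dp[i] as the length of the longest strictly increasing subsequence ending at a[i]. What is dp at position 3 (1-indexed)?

3

dp[i] = 1 + max{dp[j] : j<i, a[j]<a[i]} (or 1 if no such j):
i:      1  2  3  4  5  6  7  8  9 10 11 12 13 14
a[i]:   4  8 12  1  5  9 13  3  5  7  9 12 37 20
dp:     1  2  3  1  2  3  4  2  3  4  5  6  7  7
At index 3 the value is 3.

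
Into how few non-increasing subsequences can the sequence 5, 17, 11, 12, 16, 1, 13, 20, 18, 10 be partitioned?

5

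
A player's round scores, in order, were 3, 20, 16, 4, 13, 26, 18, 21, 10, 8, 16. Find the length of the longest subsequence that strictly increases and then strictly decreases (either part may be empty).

7

inc[i] = longest strictly increasing subsequence ending at i; dec[i] = longest strictly decreasing subsequence starting at i:
i:      1  2  3  4  5  6  7  8  9 10 11
a[i]:   3 20 16  4 13 26 18 21 10  8 16
inc:    1  2  2  2  3  4  4  5  3  3  4
dec:    1  5  4  1  3  4  3  3  2  1  1
Best peak at i=6 (value 26): inc=4, dec=4, length 4+4−1 = 7.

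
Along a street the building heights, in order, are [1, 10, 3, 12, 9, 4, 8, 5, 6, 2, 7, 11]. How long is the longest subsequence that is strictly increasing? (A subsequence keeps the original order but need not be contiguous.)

7

Track the smallest tail for each achievable length (strict):
1 → extends → [1]
10 → extends → [1, 10]
3 → replaces 10 → [1, 3]
12 → extends → [1, 3, 12]
9 → replaces 12 → [1, 3, 9]
4 → replaces 9 → [1, 3, 4]
8 → extends → [1, 3, 4, 8]
5 → replaces 8 → [1, 3, 4, 5]
6 → extends → [1, 3, 4, 5, 6]
2 → replaces 3 → [1, 2, 4, 5, 6]
7 → extends → [1, 2, 4, 5, 6, 7]
11 → extends → [1, 2, 4, 5, 6, 7, 11]
Seven tails, so the longest strictly increasing subsequence has length 7 (e.g. 1, 3, 4, 5, 6, 7, 11).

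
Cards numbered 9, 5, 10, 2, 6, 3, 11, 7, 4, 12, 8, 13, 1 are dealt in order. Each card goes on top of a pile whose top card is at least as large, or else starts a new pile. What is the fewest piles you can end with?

5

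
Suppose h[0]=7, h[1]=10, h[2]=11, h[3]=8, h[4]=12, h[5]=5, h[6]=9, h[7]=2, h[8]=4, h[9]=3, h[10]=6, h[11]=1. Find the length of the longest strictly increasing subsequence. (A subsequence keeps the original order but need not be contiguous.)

4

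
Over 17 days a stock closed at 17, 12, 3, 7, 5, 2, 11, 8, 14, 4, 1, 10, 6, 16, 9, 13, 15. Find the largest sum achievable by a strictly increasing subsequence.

Let S[i] be the best sum of a strictly increasing subsequence ending at i:
i:      1  2  3  4  5  6  7  8  9 10 11 12 13 14 15 16 17
a[i]:  17 12  3  7  5  2 11  8 14  4  1 10  6 16  9 13 15
S:     17 12  3 10  8  2 21 18 35  7  1 28 14 51 27 41 56
Maximum is 56 (e.g. 3 + 7 + 8 + 10 + 13 + 15).

56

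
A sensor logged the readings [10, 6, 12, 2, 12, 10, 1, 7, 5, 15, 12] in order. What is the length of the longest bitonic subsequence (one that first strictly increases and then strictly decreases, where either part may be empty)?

inc[i] = longest strictly increasing subsequence ending at i; dec[i] = longest strictly decreasing subsequence starting at i:
i:      1  2  3  4  5  6  7  8  9 10 11
a[i]:  10  6 12  2 12 10  1  7  5 15 12
inc:    1  1  2  1  2  2  1  2  2  3  3
dec:    4  3  4  2  4  3  1  2  1  2  1
Best peak at i=3 (value 12): inc=2, dec=4, length 2+4−1 = 5.

5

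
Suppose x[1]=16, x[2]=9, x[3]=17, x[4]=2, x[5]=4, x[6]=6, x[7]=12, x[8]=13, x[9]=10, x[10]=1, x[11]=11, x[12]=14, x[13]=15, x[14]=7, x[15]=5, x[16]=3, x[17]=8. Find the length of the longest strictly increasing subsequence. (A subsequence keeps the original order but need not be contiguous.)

Let dp[i] be the length of the longest such subsequence ending at index i:
i:      1  2  3  4  5  6  7  8  9 10 11 12 13 14 15 16 17
x[i]:  16  9 17  2  4  6 12 13 10  1 11 14 15  7  5  3  8
dp:     1  1  2  1  2  3  4  5  4  1  5  6  7  4  3  2  5
Maximum dp value is 7.

7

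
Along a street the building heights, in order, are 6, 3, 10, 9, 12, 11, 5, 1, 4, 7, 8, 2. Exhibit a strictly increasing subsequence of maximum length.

Patience tails give the LIS length; then backtrack through the dp parents:
6 → extends → [6]
3 → replaces 6 → [3]
10 → extends → [3, 10]
9 → replaces 10 → [3, 9]
12 → extends → [3, 9, 12]
11 → replaces 12 → [3, 9, 11]
5 → replaces 9 → [3, 5, 11]
1 → replaces 3 → [1, 5, 11]
4 → replaces 5 → [1, 4, 11]
7 → replaces 11 → [1, 4, 7]
8 → extends → [1, 4, 7, 8]
2 → replaces 4 → [1, 2, 7, 8]
Length 4; one witness is 3, 5, 7, 8.

3, 5, 7, 8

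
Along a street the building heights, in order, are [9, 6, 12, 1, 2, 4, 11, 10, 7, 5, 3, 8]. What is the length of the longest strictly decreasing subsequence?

6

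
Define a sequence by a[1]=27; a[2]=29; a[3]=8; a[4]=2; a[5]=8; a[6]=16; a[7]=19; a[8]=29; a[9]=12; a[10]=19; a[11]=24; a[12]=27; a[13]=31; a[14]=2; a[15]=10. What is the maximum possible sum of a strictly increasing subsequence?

Let S[i] be the best sum of a strictly increasing subsequence ending at i:
i:       1   2   3   4   5   6   7   8   9  10  11  12  13  14  15
a[i]:   27  29   8   2   8  16  19  29  12  19  24  27  31   2  10
S:      27  56   8   2  10  26  45  74  22  45  69  96 127   2  20
Maximum is 127 (e.g. 2 + 8 + 16 + 19 + 24 + 27 + 31).

127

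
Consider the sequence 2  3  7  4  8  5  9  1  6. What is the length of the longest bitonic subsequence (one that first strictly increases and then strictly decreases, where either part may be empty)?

inc[i] = longest strictly increasing subsequence ending at i; dec[i] = longest strictly decreasing subsequence starting at i:
i:     1 2 3 4 5 6 7 8 9
a[i]:  2 3 7 4 8 5 9 1 6
inc:   1 2 3 3 4 4 5 1 5
dec:   2 2 3 2 3 2 2 1 1
Best peak at i=5 (value 8): inc=4, dec=3, length 4+3−1 = 6.

6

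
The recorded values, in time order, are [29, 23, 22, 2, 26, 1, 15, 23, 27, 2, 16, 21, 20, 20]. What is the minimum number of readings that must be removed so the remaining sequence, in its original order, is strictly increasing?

Fewest deletions = n − (longest strictly increasing subsequence).
i:      1  2  3  4  5  6  7  8  9 10 11 12 13 14
a[i]:  29 23 22  2 26  1 15 23 27  2 16 21 20 20
dp:     1  1  1  1  2  1  2  3  4  2  3  4  4  4
max dp = 4, so deletions = 14 − 4 = 10.

10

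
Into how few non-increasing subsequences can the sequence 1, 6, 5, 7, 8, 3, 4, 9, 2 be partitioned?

5

Place each on the leftmost legal pile:
1 → new pile 1 (tops now [1])
6 → new pile 2 (tops now [1, 6])
5 → pile 2 (tops now [1, 5])
7 → new pile 3 (tops now [1, 5, 7])
8 → new pile 4 (tops now [1, 5, 7, 8])
3 → pile 2 (tops now [1, 3, 7, 8])
4 → pile 3 (tops now [1, 3, 4, 8])
9 → new pile 5 (tops now [1, 3, 4, 8, 9])
2 → pile 2 (tops now [1, 2, 4, 8, 9])
Five piles.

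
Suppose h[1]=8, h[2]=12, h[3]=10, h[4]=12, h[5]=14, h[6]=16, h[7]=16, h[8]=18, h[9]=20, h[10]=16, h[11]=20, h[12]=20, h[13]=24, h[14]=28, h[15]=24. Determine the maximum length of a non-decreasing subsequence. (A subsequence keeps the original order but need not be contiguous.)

12

Track the smallest tail for each achievable length (allowing ties):
8 → extends → [8]
12 → extends → [8, 12]
10 → replaces 12 → [8, 10]
12 → extends → [8, 10, 12]
14 → extends → [8, 10, 12, 14]
16 → extends → [8, 10, 12, 14, 16]
16 → extends → [8, 10, 12, 14, 16, 16]
18 → extends → [8, 10, 12, 14, 16, 16, 18]
20 → extends → [8, 10, 12, 14, 16, 16, 18, 20]
16 → replaces 18 → [8, 10, 12, 14, 16, 16, 16, 20]
20 → extends → [8, 10, 12, 14, 16, 16, 16, 20, 20]
20 → extends → [8, 10, 12, 14, 16, 16, 16, 20, 20, 20]
24 → extends → [8, 10, 12, 14, 16, 16, 16, 20, 20, 20, 24]
28 → extends → [8, 10, 12, 14, 16, 16, 16, 20, 20, 20, 24, 28]
24 → replaces 28 → [8, 10, 12, 14, 16, 16, 16, 20, 20, 20, 24, 24]
Twelve tails, so the longest non-decreasing subsequence has length 12 (e.g. 8, 12, 12, 14, 16, 16, 18, 20, 20, 20, 24, 28).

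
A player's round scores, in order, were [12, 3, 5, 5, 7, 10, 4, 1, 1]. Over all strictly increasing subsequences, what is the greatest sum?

25

Let S[i] be the best sum of a strictly increasing subsequence ending at i:
i:      1  2  3  4  5  6  7  8  9
a[i]:  12  3  5  5  7 10  4  1  1
S:     12  3  8  8 15 25  7  1  1
Maximum is 25 (e.g. 3 + 5 + 7 + 10).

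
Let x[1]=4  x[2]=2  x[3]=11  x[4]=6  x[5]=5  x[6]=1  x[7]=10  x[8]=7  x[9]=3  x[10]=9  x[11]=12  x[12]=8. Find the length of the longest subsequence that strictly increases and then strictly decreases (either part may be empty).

inc[i] = longest strictly increasing subsequence ending at i; dec[i] = longest strictly decreasing subsequence starting at i:
i:      1  2  3  4  5  6  7  8  9 10 11 12
x[i]:   4  2 11  6  5  1 10  7  3  9 12  8
inc:    1  1  2  2  2  1  3  3  2  4  5  4
dec:    3  2  4  3  2  1  3  2  1  2  2  1
Best peak at i=11 (value 12): inc=5, dec=2, length 5+2−1 = 6.

6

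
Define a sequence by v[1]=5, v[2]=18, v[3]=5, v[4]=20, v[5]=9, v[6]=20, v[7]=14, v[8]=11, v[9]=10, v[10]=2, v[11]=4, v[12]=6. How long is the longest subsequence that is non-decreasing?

4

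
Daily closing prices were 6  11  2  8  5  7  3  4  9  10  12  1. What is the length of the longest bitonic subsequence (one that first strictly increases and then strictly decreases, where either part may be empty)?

inc[i] = longest strictly increasing subsequence ending at i; dec[i] = longest strictly decreasing subsequence starting at i:
i:      1  2  3  4  5  6  7  8  9 10 11 12
a[i]:   6 11  2  8  5  7  3  4  9 10 12  1
inc:    1  2  1  2  2  3  2  3  4  5  6  1
dec:    4  5  2  4  3  3  2  2  2  2  2  1
Best peak at i=11 (value 12): inc=6, dec=2, length 6+2−1 = 7.

7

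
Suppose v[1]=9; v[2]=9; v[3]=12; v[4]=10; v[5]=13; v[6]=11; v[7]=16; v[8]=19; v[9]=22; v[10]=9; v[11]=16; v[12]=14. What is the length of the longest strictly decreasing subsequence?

3

Negate each value so 'decreasing' becomes 'increasing', then run patience tails on the negated sequence:
-9 → extends → [-9]
-9 → already a tail → [-9]
-12 → replaces -9 → [-12]
-10 → extends → [-12, -10]
-13 → replaces -12 → [-13, -10]
-11 → replaces -10 → [-13, -11]
-16 → replaces -13 → [-16, -11]
-19 → replaces -16 → [-19, -11]
-22 → replaces -19 → [-22, -11]
-9 → extends → [-22, -11, -9]
-16 → replaces -11 → [-22, -16, -9]
-14 → replaces -9 → [-22, -16, -14]
Three tails, so the longest strictly decreasing subsequence of the original has length 3.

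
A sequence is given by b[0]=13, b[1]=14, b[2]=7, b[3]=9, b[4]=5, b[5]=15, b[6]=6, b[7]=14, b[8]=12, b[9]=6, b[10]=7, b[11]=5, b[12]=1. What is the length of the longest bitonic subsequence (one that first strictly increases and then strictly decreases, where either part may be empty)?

8

inc[i] = longest strictly increasing subsequence ending at i; dec[i] = longest strictly decreasing subsequence starting at i:
i:      0  1  2  3  4  5  6  7  8  9 10 11 12
b[i]:  13 14  7  9  5 15  6 14 12  6  7  5  1
inc:    1  2  1  2  1  3  2  3  3  2  3  1  1
dec:    5  5  4  4  2  6  3  5  4  3  3  2  1
Best peak at i=5 (value 15): inc=3, dec=6, length 3+6−1 = 8.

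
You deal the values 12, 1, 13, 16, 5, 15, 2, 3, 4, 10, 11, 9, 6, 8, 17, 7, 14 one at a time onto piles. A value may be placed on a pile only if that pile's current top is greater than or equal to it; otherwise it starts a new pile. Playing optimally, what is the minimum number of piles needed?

7

Place each on the leftmost legal pile:
12 → new pile 1 (tops now [12])
1 → pile 1 (tops now [1])
13 → new pile 2 (tops now [1, 13])
16 → new pile 3 (tops now [1, 13, 16])
5 → pile 2 (tops now [1, 5, 16])
15 → pile 3 (tops now [1, 5, 15])
2 → pile 2 (tops now [1, 2, 15])
3 → pile 3 (tops now [1, 2, 3])
4 → new pile 4 (tops now [1, 2, 3, 4])
10 → new pile 5 (tops now [1, 2, 3, 4, 10])
11 → new pile 6 (tops now [1, 2, 3, 4, 10, 11])
9 → pile 5 (tops now [1, 2, 3, 4, 9, 11])
6 → pile 5 (tops now [1, 2, 3, 4, 6, 11])
8 → pile 6 (tops now [1, 2, 3, 4, 6, 8])
17 → new pile 7 (tops now [1, 2, 3, 4, 6, 8, 17])
7 → pile 6 (tops now [1, 2, 3, 4, 6, 7, 17])
14 → pile 7 (tops now [1, 2, 3, 4, 6, 7, 14])
Seven piles.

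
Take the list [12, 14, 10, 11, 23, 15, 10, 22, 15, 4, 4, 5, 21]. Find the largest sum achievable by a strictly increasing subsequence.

63

Let S[i] be the best sum of a strictly increasing subsequence ending at i:
i:      1  2  3  4  5  6  7  8  9 10 11 12 13
a[i]:  12 14 10 11 23 15 10 22 15  4  4  5 21
S:     12 26 10 21 49 41 10 63 41  4  4  9 62
Maximum is 63 (e.g. 12 + 14 + 15 + 22).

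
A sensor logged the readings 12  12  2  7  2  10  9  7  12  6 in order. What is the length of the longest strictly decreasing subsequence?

5

Negate each value so 'decreasing' becomes 'increasing', then run patience tails on the negated sequence:
-12 → extends → [-12]
-12 → already a tail → [-12]
-2 → extends → [-12, -2]
-7 → replaces -2 → [-12, -7]
-2 → extends → [-12, -7, -2]
-10 → replaces -7 → [-12, -10, -2]
-9 → replaces -2 → [-12, -10, -9]
-7 → extends → [-12, -10, -9, -7]
-12 → already a tail → [-12, -10, -9, -7]
-6 → extends → [-12, -10, -9, -7, -6]
Five tails, so the longest strictly decreasing subsequence of the original has length 5.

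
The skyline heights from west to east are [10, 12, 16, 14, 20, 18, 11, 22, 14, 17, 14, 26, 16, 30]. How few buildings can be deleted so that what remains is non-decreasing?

7

Fewest deletions = n − (longest non-decreasing subsequence).
Patience tails:
10 → extends → [10]
12 → extends → [10, 12]
16 → extends → [10, 12, 16]
14 → replaces 16 → [10, 12, 14]
20 → extends → [10, 12, 14, 20]
18 → replaces 20 → [10, 12, 14, 18]
11 → replaces 12 → [10, 11, 14, 18]
22 → extends → [10, 11, 14, 18, 22]
14 → replaces 18 → [10, 11, 14, 14, 22]
17 → replaces 22 → [10, 11, 14, 14, 17]
14 → replaces 17 → [10, 11, 14, 14, 14]
26 → extends → [10, 11, 14, 14, 14, 26]
16 → replaces 26 → [10, 11, 14, 14, 14, 16]
30 → extends → [10, 11, 14, 14, 14, 16, 30]
Longest non-decreasing subsequence has length 7, so deletions = 14 − 7 = 7.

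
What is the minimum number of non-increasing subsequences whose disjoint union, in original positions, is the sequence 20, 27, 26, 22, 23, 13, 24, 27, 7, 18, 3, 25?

Place each on the leftmost legal pile:
20 → new pile 1 (tops now [20])
27 → new pile 2 (tops now [20, 27])
26 → pile 2 (tops now [20, 26])
22 → pile 2 (tops now [20, 22])
23 → new pile 3 (tops now [20, 22, 23])
13 → pile 1 (tops now [13, 22, 23])
24 → new pile 4 (tops now [13, 22, 23, 24])
27 → new pile 5 (tops now [13, 22, 23, 24, 27])
7 → pile 1 (tops now [7, 22, 23, 24, 27])
18 → pile 2 (tops now [7, 18, 23, 24, 27])
3 → pile 1 (tops now [3, 18, 23, 24, 27])
25 → pile 5 (tops now [3, 18, 23, 24, 25])
Five piles.

5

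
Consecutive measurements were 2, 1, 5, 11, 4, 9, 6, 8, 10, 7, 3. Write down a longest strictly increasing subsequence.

2, 5, 6, 8, 10

Patience tails give the LIS length; then backtrack through the dp parents:
2 → extends → [2]
1 → replaces 2 → [1]
5 → extends → [1, 5]
11 → extends → [1, 5, 11]
4 → replaces 5 → [1, 4, 11]
9 → replaces 11 → [1, 4, 9]
6 → replaces 9 → [1, 4, 6]
8 → extends → [1, 4, 6, 8]
10 → extends → [1, 4, 6, 8, 10]
7 → replaces 8 → [1, 4, 6, 7, 10]
3 → replaces 4 → [1, 3, 6, 7, 10]
Length 5; one witness is 2, 5, 6, 8, 10.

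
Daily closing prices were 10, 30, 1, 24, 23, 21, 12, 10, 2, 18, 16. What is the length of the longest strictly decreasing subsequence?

7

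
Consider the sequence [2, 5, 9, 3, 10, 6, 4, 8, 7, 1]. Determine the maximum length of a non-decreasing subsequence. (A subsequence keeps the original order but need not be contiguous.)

4

Let dp[i] be the length of the longest such subsequence ending at index i:
i:      1  2  3  4  5  6  7  8  9 10
a[i]:   2  5  9  3 10  6  4  8  7  1
dp:     1  2  3  2  4  3  3  4  4  1
Maximum dp value is 4.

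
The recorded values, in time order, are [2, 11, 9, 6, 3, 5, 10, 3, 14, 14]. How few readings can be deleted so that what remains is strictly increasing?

5

Fewest deletions = n − (longest strictly increasing subsequence).
i:      1  2  3  4  5  6  7  8  9 10
a[i]:   2 11  9  6  3  5 10  3 14 14
dp:     1  2  2  2  2  3  4  2  5  5
max dp = 5, so deletions = 10 − 5 = 5.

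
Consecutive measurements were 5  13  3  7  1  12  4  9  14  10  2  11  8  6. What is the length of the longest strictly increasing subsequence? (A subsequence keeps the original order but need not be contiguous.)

Let dp[i] be the length of the longest such subsequence ending at index i:
i:      1  2  3  4  5  6  7  8  9 10 11 12 13 14
a[i]:   5 13  3  7  1 12  4  9 14 10  2 11  8  6
dp:     1  2  1  2  1  3  2  3  4  4  2  5  3  3
Maximum dp value is 5.

5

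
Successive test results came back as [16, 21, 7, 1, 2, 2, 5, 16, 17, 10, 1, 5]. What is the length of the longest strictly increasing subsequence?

5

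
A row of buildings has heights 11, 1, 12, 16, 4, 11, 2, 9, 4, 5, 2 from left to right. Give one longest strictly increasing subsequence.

Patience tails give the LIS length; then backtrack through the dp parents:
11 → extends → [11]
1 → replaces 11 → [1]
12 → extends → [1, 12]
16 → extends → [1, 12, 16]
4 → replaces 12 → [1, 4, 16]
11 → replaces 16 → [1, 4, 11]
2 → replaces 4 → [1, 2, 11]
9 → replaces 11 → [1, 2, 9]
4 → replaces 9 → [1, 2, 4]
5 → extends → [1, 2, 4, 5]
2 → already a tail → [1, 2, 4, 5]
Length 4; one witness is 1, 2, 4, 5.

1, 2, 4, 5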